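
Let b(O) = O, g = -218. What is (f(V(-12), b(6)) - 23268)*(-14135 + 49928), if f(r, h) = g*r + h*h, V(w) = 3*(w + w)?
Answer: -269736048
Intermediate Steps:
V(w) = 6*w (V(w) = 3*(2*w) = 6*w)
f(r, h) = h**2 - 218*r (f(r, h) = -218*r + h*h = -218*r + h**2 = h**2 - 218*r)
(f(V(-12), b(6)) - 23268)*(-14135 + 49928) = ((6**2 - 1308*(-12)) - 23268)*(-14135 + 49928) = ((36 - 218*(-72)) - 23268)*35793 = ((36 + 15696) - 23268)*35793 = (15732 - 23268)*35793 = -7536*35793 = -269736048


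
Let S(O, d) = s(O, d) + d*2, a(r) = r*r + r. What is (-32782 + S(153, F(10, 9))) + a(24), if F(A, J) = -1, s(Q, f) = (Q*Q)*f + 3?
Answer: -55590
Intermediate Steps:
s(Q, f) = 3 + f*Q² (s(Q, f) = Q²*f + 3 = f*Q² + 3 = 3 + f*Q²)
a(r) = r + r² (a(r) = r² + r = r + r²)
S(O, d) = 3 + 2*d + d*O² (S(O, d) = (3 + d*O²) + d*2 = (3 + d*O²) + 2*d = 3 + 2*d + d*O²)
(-32782 + S(153, F(10, 9))) + a(24) = (-32782 + (3 + 2*(-1) - 1*153²)) + 24*(1 + 24) = (-32782 + (3 - 2 - 1*23409)) + 24*25 = (-32782 + (3 - 2 - 23409)) + 600 = (-32782 - 23408) + 600 = -56190 + 600 = -55590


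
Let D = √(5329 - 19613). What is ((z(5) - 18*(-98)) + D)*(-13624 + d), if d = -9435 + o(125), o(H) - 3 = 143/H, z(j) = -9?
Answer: -1011531807/25 - 5763714*I*√3571/125 ≈ -4.0461e+7 - 2.7554e+6*I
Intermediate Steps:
o(H) = 3 + 143/H
d = -1178857/125 (d = -9435 + (3 + 143/125) = -9435 + 518/125 = -1178857/125 ≈ -9430.9)
D = 2*I*√3571 (D = √(-14284) = 2*I*√3571 ≈ 119.52*I)
((z(5) - 18*(-98)) + D)*(-13624 + d) = ((-9 - 18*(-98)) + 2*I*√3571)*(-13624 - 1178857/125) = ((-9 + 1764) + 2*I*√3571)*(-2881857/125) = (1755 + 2*I*√3571)*(-2881857/125) = -1011531807/25 - 5763714*I*√3571/125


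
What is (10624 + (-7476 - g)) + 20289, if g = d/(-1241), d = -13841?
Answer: 29071476/1241 ≈ 23426.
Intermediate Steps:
g = 13841/1241 (g = -13841/(-1241) = -13841*(-1/1241) = 13841/1241 ≈ 11.153)
(10624 + (-7476 - g)) + 20289 = (10624 + (-7476 - 1*13841/1241)) + 20289 = (10624 + (-7476 - 13841/1241)) + 20289 = (10624 - 9291557/1241) + 20289 = 3892827/1241 + 20289 = 29071476/1241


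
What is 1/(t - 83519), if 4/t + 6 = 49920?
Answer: -24957/2084383681 ≈ -1.1973e-5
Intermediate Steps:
t = 2/24957 (t = 4/(-6 + 49920) = 4/49914 = 4*(1/49914) = 2/24957 ≈ 8.0138e-5)
1/(t - 83519) = 1/(2/24957 - 83519) = 1/(-2084383681/24957) = -24957/2084383681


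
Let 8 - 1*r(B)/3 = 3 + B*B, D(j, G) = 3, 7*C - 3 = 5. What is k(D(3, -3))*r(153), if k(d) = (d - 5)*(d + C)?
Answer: 4072296/7 ≈ 5.8176e+5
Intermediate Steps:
C = 8/7 (C = 3/7 + (⅐)*5 = 3/7 + 5/7 = 8/7 ≈ 1.1429)
k(d) = (-5 + d)*(8/7 + d) (k(d) = (d - 5)*(d + 8/7) = (-5 + d)*(8/7 + d))
r(B) = 15 - 3*B² (r(B) = 24 - 3*(3 + B*B) = 24 - 3*(3 + B²) = 24 + (-9 - 3*B²) = 15 - 3*B²)
k(D(3, -3))*r(153) = (-40/7 + 3² - 27/7*3)*(15 - 3*153²) = (-40/7 + 9 - 81/7)*(15 - 3*23409) = -58*(15 - 70227)/7 = -58/7*(-70212) = 4072296/7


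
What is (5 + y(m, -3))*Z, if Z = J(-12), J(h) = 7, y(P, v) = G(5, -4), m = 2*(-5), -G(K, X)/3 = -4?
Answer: 119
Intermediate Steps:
G(K, X) = 12 (G(K, X) = -3*(-4) = 12)
m = -10
y(P, v) = 12
Z = 7
(5 + y(m, -3))*Z = (5 + 12)*7 = 17*7 = 119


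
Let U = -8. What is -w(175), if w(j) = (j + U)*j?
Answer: -29225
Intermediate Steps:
w(j) = j*(-8 + j) (w(j) = (j - 8)*j = (-8 + j)*j = j*(-8 + j))
-w(175) = -175*(-8 + 175) = -175*167 = -1*29225 = -29225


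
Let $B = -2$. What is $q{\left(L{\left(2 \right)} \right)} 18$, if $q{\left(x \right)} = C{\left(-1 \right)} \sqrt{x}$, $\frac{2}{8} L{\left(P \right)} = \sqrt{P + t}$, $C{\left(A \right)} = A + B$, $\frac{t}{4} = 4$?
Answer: $- 108 \sqrt[4]{2} \sqrt{3} \approx -222.45$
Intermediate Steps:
$t = 16$ ($t = 4 \cdot 4 = 16$)
$C{\left(A \right)} = -2 + A$ ($C{\left(A \right)} = A - 2 = -2 + A$)
$L{\left(P \right)} = 4 \sqrt{16 + P}$ ($L{\left(P \right)} = 4 \sqrt{P + 16} = 4 \sqrt{16 + P}$)
$q{\left(x \right)} = - 3 \sqrt{x}$ ($q{\left(x \right)} = \left(-2 - 1\right) \sqrt{x} = - 3 \sqrt{x}$)
$q{\left(L{\left(2 \right)} \right)} 18 = - 3 \sqrt{4 \sqrt{16 + 2}} \cdot 18 = - 3 \sqrt{4 \sqrt{18}} \cdot 18 = - 3 \sqrt{4 \cdot 3 \sqrt{2}} \cdot 18 = - 3 \sqrt{12 \sqrt{2}} \cdot 18 = - 3 \cdot 2 \sqrt[4]{2} \sqrt{3} \cdot 18 = - 6 \sqrt[4]{2} \sqrt{3} \cdot 18 = - 108 \sqrt[4]{2} \sqrt{3}$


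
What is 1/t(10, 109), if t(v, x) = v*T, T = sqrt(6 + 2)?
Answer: sqrt(2)/40 ≈ 0.035355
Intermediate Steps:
T = 2*sqrt(2) (T = sqrt(8) = 2*sqrt(2) ≈ 2.8284)
t(v, x) = 2*v*sqrt(2) (t(v, x) = v*(2*sqrt(2)) = 2*v*sqrt(2))
1/t(10, 109) = 1/(2*10*sqrt(2)) = 1/(20*sqrt(2)) = sqrt(2)/40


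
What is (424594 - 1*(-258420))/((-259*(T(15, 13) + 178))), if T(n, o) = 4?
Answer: -341507/23569 ≈ -14.490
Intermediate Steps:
(424594 - 1*(-258420))/((-259*(T(15, 13) + 178))) = (424594 - 1*(-258420))/((-259*(4 + 178))) = (424594 + 258420)/((-259*182)) = 683014/(-47138) = 683014*(-1/47138) = -341507/23569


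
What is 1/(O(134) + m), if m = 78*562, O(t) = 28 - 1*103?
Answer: 1/43761 ≈ 2.2851e-5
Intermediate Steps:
O(t) = -75 (O(t) = 28 - 103 = -75)
m = 43836
1/(O(134) + m) = 1/(-75 + 43836) = 1/43761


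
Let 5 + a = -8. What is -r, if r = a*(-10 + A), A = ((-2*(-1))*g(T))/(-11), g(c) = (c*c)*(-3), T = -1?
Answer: -1352/11 ≈ -122.91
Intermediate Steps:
a = -13 (a = -5 - 8 = -13)
g(c) = -3*c² (g(c) = c²*(-3) = -3*c²)
A = 6/11 (A = ((-2*(-1))*(-3*(-1)²))/(-11) = (2*(-3*1))*(-1/11) = (2*(-3))*(-1/11) = -6*(-1/11) = 6/11 ≈ 0.54545)
r = 1352/11 (r = -13*(-10 + 6/11) = -13*(-104/11) = 1352/11 ≈ 122.91)
-r = -1*1352/11 = -1352/11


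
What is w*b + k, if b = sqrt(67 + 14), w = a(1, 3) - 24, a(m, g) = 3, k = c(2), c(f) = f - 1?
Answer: -188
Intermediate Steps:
c(f) = -1 + f
k = 1 (k = -1 + 2 = 1)
w = -21 (w = 3 - 24 = -21)
b = 9 (b = sqrt(81) = 9)
w*b + k = -21*9 + 1 = -189 + 1 = -188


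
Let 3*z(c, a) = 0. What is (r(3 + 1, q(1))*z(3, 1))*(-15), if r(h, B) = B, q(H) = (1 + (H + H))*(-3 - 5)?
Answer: 0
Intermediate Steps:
z(c, a) = 0 (z(c, a) = (⅓)*0 = 0)
q(H) = -8 - 16*H (q(H) = (1 + 2*H)*(-8) = -8 - 16*H)
(r(3 + 1, q(1))*z(3, 1))*(-15) = ((-8 - 16*1)*0)*(-15) = ((-8 - 16)*0)*(-15) = -24*0*(-15) = 0*(-15) = 0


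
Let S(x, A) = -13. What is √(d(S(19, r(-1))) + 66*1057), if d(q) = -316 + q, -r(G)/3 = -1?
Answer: 7*√1417 ≈ 263.50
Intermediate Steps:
r(G) = 3 (r(G) = -3*(-1) = 3)
√(d(S(19, r(-1))) + 66*1057) = √((-316 - 13) + 66*1057) = √(-329 + 69762) = √69433 = 7*√1417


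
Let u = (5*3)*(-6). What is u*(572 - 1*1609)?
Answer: 93330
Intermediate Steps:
u = -90 (u = 15*(-6) = -90)
u*(572 - 1*1609) = -90*(572 - 1*1609) = -90*(572 - 1609) = -90*(-1037) = 93330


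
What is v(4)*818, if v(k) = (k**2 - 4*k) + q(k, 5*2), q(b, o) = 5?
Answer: 4090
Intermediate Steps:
v(k) = 5 + k**2 - 4*k (v(k) = (k**2 - 4*k) + 5 = 5 + k**2 - 4*k)
v(4)*818 = (5 + 4**2 - 4*4)*818 = (5 + 16 - 16)*818 = 5*818 = 4090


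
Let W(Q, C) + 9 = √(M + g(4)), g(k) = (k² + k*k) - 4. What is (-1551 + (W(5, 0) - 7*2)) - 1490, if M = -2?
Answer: -3064 + √26 ≈ -3058.9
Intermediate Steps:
g(k) = -4 + 2*k² (g(k) = (k² + k²) - 4 = 2*k² - 4 = -4 + 2*k²)
W(Q, C) = -9 + √26 (W(Q, C) = -9 + √(-2 + (-4 + 2*4²)) = -9 + √(-2 + (-4 + 2*16)) = -9 + √(-2 + (-4 + 32)) = -9 + √(-2 + 28) = -9 + √26)
(-1551 + (W(5, 0) - 7*2)) - 1490 = (-1551 + ((-9 + √26) - 7*2)) - 1490 = (-1551 + ((-9 + √26) - 14)) - 1490 = (-1551 + (-23 + √26)) - 1490 = (-1574 + √26) - 1490 = -3064 + √26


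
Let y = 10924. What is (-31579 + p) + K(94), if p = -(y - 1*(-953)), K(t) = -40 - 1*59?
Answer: -43555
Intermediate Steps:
K(t) = -99 (K(t) = -40 - 59 = -99)
p = -11877 (p = -(10924 - 1*(-953)) = -(10924 + 953) = -1*11877 = -11877)
(-31579 + p) + K(94) = (-31579 - 11877) - 99 = -43456 - 99 = -43555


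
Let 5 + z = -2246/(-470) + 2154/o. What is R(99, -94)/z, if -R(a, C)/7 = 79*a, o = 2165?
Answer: -795825855/11246 ≈ -70765.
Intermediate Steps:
R(a, C) = -553*a
z = 78722/101755 (z = -5 + (-2246/(-470) + 2154/2165) = -5 + (-2246*(-1/470) + 2154*(1/2165)) = -5 + (1123/235 + 2154/2165) = -5 + 587497/101755 = 78722/101755 ≈ 0.77364)
R(99, -94)/z = (-553*99)/(78722/101755) = -54747*101755/78722 = -795825855/11246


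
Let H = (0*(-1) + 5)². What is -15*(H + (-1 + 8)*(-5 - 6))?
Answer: 780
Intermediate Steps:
H = 25 (H = (0 + 5)² = 5² = 25)
-15*(H + (-1 + 8)*(-5 - 6)) = -15*(25 + (-1 + 8)*(-5 - 6)) = -15*(25 + 7*(-11)) = -15*(25 - 77) = -15*(-52) = 780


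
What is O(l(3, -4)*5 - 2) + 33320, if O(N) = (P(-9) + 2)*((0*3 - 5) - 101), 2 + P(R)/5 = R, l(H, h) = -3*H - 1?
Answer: 38938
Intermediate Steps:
l(H, h) = -1 - 3*H
P(R) = -10 + 5*R
O(N) = 5618 (O(N) = ((-10 + 5*(-9)) + 2)*((0*3 - 5) - 101) = ((-10 - 45) + 2)*((0 - 5) - 101) = (-55 + 2)*(-5 - 101) = -53*(-106) = 5618)
O(l(3, -4)*5 - 2) + 33320 = 5618 + 33320 = 38938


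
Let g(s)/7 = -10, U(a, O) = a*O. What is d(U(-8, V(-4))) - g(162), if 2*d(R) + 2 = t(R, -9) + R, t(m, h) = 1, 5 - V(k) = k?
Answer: 67/2 ≈ 33.500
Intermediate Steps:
V(k) = 5 - k
U(a, O) = O*a
g(s) = -70 (g(s) = 7*(-10) = -70)
d(R) = -½ + R/2 (d(R) = -1 + (1 + R)/2 = -1 + (½ + R/2) = -½ + R/2)
d(U(-8, V(-4))) - g(162) = (-½ + ((5 - 1*(-4))*(-8))/2) - 1*(-70) = (-½ + ((5 + 4)*(-8))/2) + 70 = (-½ + (9*(-8))/2) + 70 = (-½ + (½)*(-72)) + 70 = (-½ - 36) + 70 = -73/2 + 70 = 67/2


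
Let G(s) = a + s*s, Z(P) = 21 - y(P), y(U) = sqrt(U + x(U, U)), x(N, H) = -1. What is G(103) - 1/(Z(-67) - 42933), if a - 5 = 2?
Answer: 4887181271776/460359953 - I*sqrt(17)/920719906 ≈ 10616.0 - 4.4781e-9*I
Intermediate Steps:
a = 7 (a = 5 + 2 = 7)
y(U) = sqrt(-1 + U) (y(U) = sqrt(U - 1) = sqrt(-1 + U))
Z(P) = 21 - sqrt(-1 + P)
G(s) = 7 + s**2 (G(s) = 7 + s*s = 7 + s**2)
G(103) - 1/(Z(-67) - 42933) = (7 + 103**2) - 1/((21 - sqrt(-1 - 67)) - 42933) = (7 + 10609) - 1/((21 - sqrt(-68)) - 42933) = 10616 - 1/((21 - 2*I*sqrt(17)) - 42933) = 10616 - 1/(-42912 - 2*I*sqrt(17))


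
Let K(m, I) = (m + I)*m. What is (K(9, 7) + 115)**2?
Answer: 67081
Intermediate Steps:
K(m, I) = m*(I + m) (K(m, I) = (I + m)*m = m*(I + m))
(K(9, 7) + 115)**2 = (9*(7 + 9) + 115)**2 = (9*16 + 115)**2 = (144 + 115)**2 = 259**2 = 67081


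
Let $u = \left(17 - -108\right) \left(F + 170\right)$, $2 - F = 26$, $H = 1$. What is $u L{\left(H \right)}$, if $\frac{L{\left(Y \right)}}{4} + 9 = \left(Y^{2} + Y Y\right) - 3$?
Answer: $-730000$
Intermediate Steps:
$L{\left(Y \right)} = -48 + 8 Y^{2}$ ($L{\left(Y \right)} = -36 + 4 \left(\left(Y^{2} + Y Y\right) - 3\right) = -36 + 4 \left(\left(Y^{2} + Y^{2}\right) - 3\right) = -36 + 4 \left(2 Y^{2} - 3\right) = -36 + 4 \left(-3 + 2 Y^{2}\right) = -36 + \left(-12 + 8 Y^{2}\right) = -48 + 8 Y^{2}$)
$F = -24$ ($F = 2 - 26 = -24$)
$u = 18250$ ($u = \left(17 - -108\right) \left(-24 + 170\right) = \left(17 + 108\right) 146 = 125 \cdot 146 = 18250$)
$u L{\left(H \right)} = 18250 \left(-48 + 8 \cdot 1^{2}\right) = 18250 \left(-48 + 8 \cdot 1\right) = 18250 \left(-48 + 8\right) = 18250 \left(-40\right) = -730000$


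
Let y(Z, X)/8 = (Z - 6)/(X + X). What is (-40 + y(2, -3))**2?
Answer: 10816/9 ≈ 1201.8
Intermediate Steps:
y(Z, X) = 4*(-6 + Z)/X (y(Z, X) = 8*((Z - 6)/(X + X)) = 8*((-6 + Z)/((2*X))) = 8*((-6 + Z)*(1/(2*X))) = 8*((-6 + Z)/(2*X)) = 4*(-6 + Z)/X)
(-40 + y(2, -3))**2 = (-40 + 4*(-6 + 2)/(-3))**2 = (-40 + 4*(-1/3)*(-4))**2 = (-40 + 16/3)**2 = (-104/3)**2 = 10816/9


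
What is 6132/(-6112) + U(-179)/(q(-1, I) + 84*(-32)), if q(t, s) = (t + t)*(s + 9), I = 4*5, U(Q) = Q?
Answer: -1968053/2097944 ≈ -0.93809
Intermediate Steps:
I = 20
q(t, s) = 2*t*(9 + s) (q(t, s) = (2*t)*(9 + s) = 2*t*(9 + s))
6132/(-6112) + U(-179)/(q(-1, I) + 84*(-32)) = 6132/(-6112) - 179/(2*(-1)*(9 + 20) + 84*(-32)) = 6132*(-1/6112) - 179/(2*(-1)*29 - 2688) = -1533/1528 - 179/(-58 - 2688) = -1533/1528 - 179/(-2746) = -1533/1528 - 179*(-1/2746) = -1533/1528 + 179/2746 = -1968053/2097944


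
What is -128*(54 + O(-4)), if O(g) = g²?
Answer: -8960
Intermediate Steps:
-128*(54 + O(-4)) = -128*(54 + (-4)²) = -128*(54 + 16) = -128*70 = -8960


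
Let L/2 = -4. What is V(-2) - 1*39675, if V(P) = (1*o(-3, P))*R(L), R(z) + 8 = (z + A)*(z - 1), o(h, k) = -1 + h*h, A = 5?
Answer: -39523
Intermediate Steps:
L = -8 (L = 2*(-4) = -8)
o(h, k) = -1 + h²
R(z) = -8 + (-1 + z)*(5 + z) (R(z) = -8 + (z + 5)*(z - 1) = -8 + (5 + z)*(-1 + z) = -8 + (-1 + z)*(5 + z))
V(P) = 152 (V(P) = (1*(-1 + (-3)²))*(-13 + (-8)² + 4*(-8)) = (1*(-1 + 9))*(-13 + 64 - 32) = (1*8)*19 = 8*19 = 152)
V(-2) - 1*39675 = 152 - 1*39675 = 152 - 39675 = -39523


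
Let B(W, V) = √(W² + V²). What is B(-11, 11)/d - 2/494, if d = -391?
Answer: -1/247 - 11*√2/391 ≈ -0.043835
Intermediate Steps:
B(W, V) = √(V² + W²)
B(-11, 11)/d - 2/494 = √(11² + (-11)²)/(-391) - 2/494 = √(121 + 121)*(-1/391) - 2*1/494 = √242*(-1/391) - 1/247 = (11*√2)*(-1/391) - 1/247 = -11*√2/391 - 1/247 = -1/247 - 11*√2/391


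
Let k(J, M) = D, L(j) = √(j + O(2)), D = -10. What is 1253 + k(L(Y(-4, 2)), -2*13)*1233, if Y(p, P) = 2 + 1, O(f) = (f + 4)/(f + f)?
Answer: -11077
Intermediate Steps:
O(f) = (4 + f)/(2*f) (O(f) = (4 + f)/((2*f)) = (4 + f)*(1/(2*f)) = (4 + f)/(2*f))
Y(p, P) = 3
L(j) = √(3/2 + j) (L(j) = √(j + (½)*(4 + 2)/2) = √(j + (½)*(½)*6) = √(j + 3/2) = √(3/2 + j))
k(J, M) = -10
1253 + k(L(Y(-4, 2)), -2*13)*1233 = 1253 - 10*1233 = 1253 - 12330 = -11077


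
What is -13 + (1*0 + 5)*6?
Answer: 17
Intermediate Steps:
-13 + (1*0 + 5)*6 = -13 + (0 + 5)*6 = -13 + 5*6 = -13 + 30 = 17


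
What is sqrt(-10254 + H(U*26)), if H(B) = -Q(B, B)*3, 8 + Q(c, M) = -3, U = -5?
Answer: I*sqrt(10221) ≈ 101.1*I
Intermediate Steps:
Q(c, M) = -11 (Q(c, M) = -8 - 3 = -11)
H(B) = 33 (H(B) = -1*(-11)*3 = 11*3 = 33)
sqrt(-10254 + H(U*26)) = sqrt(-10254 + 33) = sqrt(-10221) = I*sqrt(10221)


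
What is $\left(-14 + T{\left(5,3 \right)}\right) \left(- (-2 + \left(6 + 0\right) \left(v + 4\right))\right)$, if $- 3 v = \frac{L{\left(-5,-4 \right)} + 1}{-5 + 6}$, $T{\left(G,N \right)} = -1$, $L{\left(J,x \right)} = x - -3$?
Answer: $330$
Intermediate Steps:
$L{\left(J,x \right)} = 3 + x$ ($L{\left(J,x \right)} = x + 3 = 3 + x$)
$v = 0$ ($v = - \frac{\left(\left(3 - 4\right) + 1\right) \frac{1}{-5 + 6}}{3} = - \frac{\left(-1 + 1\right) 1^{-1}}{3} = - \frac{0 \cdot 1}{3} = \left(- \frac{1}{3}\right) 0 = 0$)
$\left(-14 + T{\left(5,3 \right)}\right) \left(- (-2 + \left(6 + 0\right) \left(v + 4\right))\right) = \left(-14 - 1\right) \left(- (-2 + \left(6 + 0\right) \left(0 + 4\right))\right) = - 15 \left(- (-2 + 6 \cdot 4)\right) = - 15 \left(- (-2 + 24)\right) = - 15 \left(\left(-1\right) 22\right) = \left(-15\right) \left(-22\right) = 330$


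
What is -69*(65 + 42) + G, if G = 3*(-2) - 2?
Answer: -7391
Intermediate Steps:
G = -8 (G = -6 - 2 = -8)
-69*(65 + 42) + G = -69*(65 + 42) - 8 = -69*107 - 8 = -7383 - 8 = -7391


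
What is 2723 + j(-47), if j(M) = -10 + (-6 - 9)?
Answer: 2698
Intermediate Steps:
j(M) = -25 (j(M) = -10 - 15 = -25)
2723 + j(-47) = 2723 - 25 = 2698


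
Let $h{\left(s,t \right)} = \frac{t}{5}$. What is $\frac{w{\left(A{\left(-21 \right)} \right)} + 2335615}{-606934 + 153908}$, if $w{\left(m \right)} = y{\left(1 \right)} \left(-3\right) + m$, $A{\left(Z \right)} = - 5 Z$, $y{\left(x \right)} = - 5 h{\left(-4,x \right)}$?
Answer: $- \frac{2335723}{453026} \approx -5.1558$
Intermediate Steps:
$h{\left(s,t \right)} = \frac{t}{5}$ ($h{\left(s,t \right)} = t \frac{1}{5} = \frac{t}{5}$)
$y{\left(x \right)} = - x$ ($y{\left(x \right)} = - 5 \frac{x}{5} = - x$)
$w{\left(m \right)} = 3 + m$ ($w{\left(m \right)} = \left(-1\right) 1 \left(-3\right) + m = \left(-1\right) \left(-3\right) + m = 3 + m$)
$\frac{w{\left(A{\left(-21 \right)} \right)} + 2335615}{-606934 + 153908} = \frac{\left(3 - -105\right) + 2335615}{-606934 + 153908} = \frac{\left(3 + 105\right) + 2335615}{-453026} = \left(108 + 2335615\right) \left(- \frac{1}{453026}\right) = 2335723 \left(- \frac{1}{453026}\right) = - \frac{2335723}{453026}$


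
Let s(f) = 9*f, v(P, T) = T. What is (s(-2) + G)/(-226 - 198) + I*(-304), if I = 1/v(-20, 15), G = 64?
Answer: -64793/3180 ≈ -20.375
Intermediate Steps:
I = 1/15 ≈ 0.066667
(s(-2) + G)/(-226 - 198) + I*(-304) = (9*(-2) + 64)/(-226 - 198) + (1/15)*(-304) = (-18 + 64)/(-424) - 304/15 = 46*(-1/424) - 304/15 = -23/212 - 304/15 = -64793/3180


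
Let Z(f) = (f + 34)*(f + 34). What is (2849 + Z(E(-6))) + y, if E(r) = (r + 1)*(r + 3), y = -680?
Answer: 4570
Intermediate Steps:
E(r) = (1 + r)*(3 + r)
Z(f) = (34 + f)² (Z(f) = (34 + f)*(34 + f) = (34 + f)²)
(2849 + Z(E(-6))) + y = (2849 + (34 + (3 + (-6)² + 4*(-6)))²) - 680 = (2849 + (34 + (3 + 36 - 24))²) - 680 = (2849 + (34 + 15)²) - 680 = (2849 + 49²) - 680 = (2849 + 2401) - 680 = 5250 - 680 = 4570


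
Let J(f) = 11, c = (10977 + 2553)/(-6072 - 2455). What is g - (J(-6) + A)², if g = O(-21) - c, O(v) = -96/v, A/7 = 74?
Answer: -16703061875/59689 ≈ -2.7984e+5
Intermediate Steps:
A = 518 (A = 7*74 = 518)
c = -13530/8527 (c = 13530/(-8527) = 13530*(-1/8527) = -13530/8527 ≈ -1.5867)
g = 367574/59689 (g = -96/(-21) - 1*(-13530/8527) = -96*(-1/21) + 13530/8527 = 32/7 + 13530/8527 = 367574/59689 ≈ 6.1581)
g - (J(-6) + A)² = 367574/59689 - (11 + 518)² = 367574/59689 - 1*529² = 367574/59689 - 1*279841 = 367574/59689 - 279841 = -16703061875/59689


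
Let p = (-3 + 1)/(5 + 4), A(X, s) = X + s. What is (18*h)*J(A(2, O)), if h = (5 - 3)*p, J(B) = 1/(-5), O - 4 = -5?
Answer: 8/5 ≈ 1.6000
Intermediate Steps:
O = -1 (O = 4 - 5 = -1)
p = -2/9 ≈ -0.22222
J(B) = -⅕
h = -4/9 (h = (5 - 3)*(-2/9) = 2*(-2/9) = -4/9 ≈ -0.44444)
(18*h)*J(A(2, O)) = (18*(-4/9))*(-⅕) = -8*(-⅕) = 8/5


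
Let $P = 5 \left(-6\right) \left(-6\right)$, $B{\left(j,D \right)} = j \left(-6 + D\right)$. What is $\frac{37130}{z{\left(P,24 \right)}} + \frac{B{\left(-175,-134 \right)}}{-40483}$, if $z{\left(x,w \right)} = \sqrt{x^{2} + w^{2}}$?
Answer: $- \frac{24500}{40483} + \frac{18565 \sqrt{229}}{1374} \approx 203.86$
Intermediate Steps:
$P = 180$ ($P = \left(-30\right) \left(-6\right) = 180$)
$z{\left(x,w \right)} = \sqrt{w^{2} + x^{2}}$
$\frac{37130}{z{\left(P,24 \right)}} + \frac{B{\left(-175,-134 \right)}}{-40483} = \frac{37130}{\sqrt{24^{2} + 180^{2}}} + \frac{\left(-175\right) \left(-6 - 134\right)}{-40483} = \frac{37130}{\sqrt{576 + 32400}} + \left(-175\right) \left(-140\right) \left(- \frac{1}{40483}\right) = \frac{37130}{\sqrt{32976}} + 24500 \left(- \frac{1}{40483}\right) = \frac{37130}{12 \sqrt{229}} - \frac{24500}{40483} = 37130 \frac{\sqrt{229}}{2748} - \frac{24500}{40483} = \frac{18565 \sqrt{229}}{1374} - \frac{24500}{40483} = - \frac{24500}{40483} + \frac{18565 \sqrt{229}}{1374}$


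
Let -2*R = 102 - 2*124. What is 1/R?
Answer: 1/73 ≈ 0.013699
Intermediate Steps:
R = 73 (R = -(102 - 2*124)/2 = -(102 - 248)/2 = -1/2*(-146) = 73)
1/R = 1/73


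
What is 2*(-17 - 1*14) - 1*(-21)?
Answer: -41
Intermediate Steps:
2*(-17 - 1*14) - 1*(-21) = 2*(-17 - 14) + 21 = 2*(-31) + 21 = -62 + 21 = -41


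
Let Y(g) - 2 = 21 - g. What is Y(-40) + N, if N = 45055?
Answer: 45118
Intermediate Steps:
Y(g) = 23 - g (Y(g) = 2 + (21 - g) = 23 - g)
Y(-40) + N = (23 - 1*(-40)) + 45055 = (23 + 40) + 45055 = 63 + 45055 = 45118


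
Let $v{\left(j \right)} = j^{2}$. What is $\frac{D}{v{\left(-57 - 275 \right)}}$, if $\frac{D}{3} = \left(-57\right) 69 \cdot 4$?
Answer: $- \frac{11799}{27556} \approx -0.42818$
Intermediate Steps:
$D = -47196$ ($D = 3 \left(-57\right) 69 \cdot 4 = 3 \left(\left(-3933\right) 4\right) = 3 \left(-15732\right) = -47196$)
$\frac{D}{v{\left(-57 - 275 \right)}} = - \frac{47196}{\left(-57 - 275\right)^{2}} = - \frac{47196}{\left(-332\right)^{2}} = - \frac{47196}{110224} = \left(-47196\right) \frac{1}{110224} = - \frac{11799}{27556}$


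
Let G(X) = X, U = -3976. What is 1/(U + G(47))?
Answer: -1/3929 ≈ -0.00025452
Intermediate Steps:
1/(U + G(47)) = 1/(-3976 + 47) = 1/(-3929) = -1/3929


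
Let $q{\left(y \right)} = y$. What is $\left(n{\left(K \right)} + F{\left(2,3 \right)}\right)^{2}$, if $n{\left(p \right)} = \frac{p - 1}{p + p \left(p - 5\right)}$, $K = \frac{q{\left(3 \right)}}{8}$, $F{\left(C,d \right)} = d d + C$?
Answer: $\frac{994009}{7569} \approx 131.33$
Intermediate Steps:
$F{\left(C,d \right)} = C + d^{2}$ ($F{\left(C,d \right)} = d^{2} + C = C + d^{2}$)
$K = \frac{3}{8} \approx 0.375$
$n{\left(p \right)} = \frac{-1 + p}{p + p \left(-5 + p\right)}$
$\left(n{\left(K \right)} + F{\left(2,3 \right)}\right)^{2} = \left(\frac{-1 + \frac{3}{8}}{\frac{3}{8} \left(-4 + \frac{3}{8}\right)} + \left(2 + 3^{2}\right)\right)^{2} = \left(\frac{8}{3} \frac{1}{- \frac{29}{8}} \left(- \frac{5}{8}\right) + \left(2 + 9\right)\right)^{2} = \left(\frac{8}{3} \left(- \frac{8}{29}\right) \left(- \frac{5}{8}\right) + 11\right)^{2} = \left(\frac{40}{87} + 11\right)^{2} = \left(\frac{997}{87}\right)^{2} = \frac{994009}{7569}$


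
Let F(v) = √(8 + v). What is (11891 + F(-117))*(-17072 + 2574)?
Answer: -172395718 - 14498*I*√109 ≈ -1.724e+8 - 1.5136e+5*I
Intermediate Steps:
(11891 + F(-117))*(-17072 + 2574) = (11891 + √(8 - 117))*(-17072 + 2574) = (11891 + √(-109))*(-14498) = (11891 + I*√109)*(-14498) = -172395718 - 14498*I*√109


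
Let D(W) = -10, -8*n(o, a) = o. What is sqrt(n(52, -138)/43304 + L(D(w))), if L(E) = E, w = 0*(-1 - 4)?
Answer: I*sqrt(4688161409)/21652 ≈ 3.1623*I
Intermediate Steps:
n(o, a) = -o/8
w = 0 (w = 0*(-5) = 0)
sqrt(n(52, -138)/43304 + L(D(w))) = sqrt(-1/8*52/43304 - 10) = sqrt(-13/2*1/43304 - 10) = sqrt(-13/86608 - 10) = sqrt(-866093/86608) = I*sqrt(4688161409)/21652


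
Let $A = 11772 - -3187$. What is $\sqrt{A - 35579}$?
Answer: $2 i \sqrt{5155} \approx 143.6 i$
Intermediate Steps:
$A = 14959$ ($A = 11772 + 3187 = 14959$)
$\sqrt{A - 35579} = \sqrt{14959 - 35579} = \sqrt{-20620} = 2 i \sqrt{5155}$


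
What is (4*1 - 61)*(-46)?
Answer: 2622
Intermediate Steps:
(4*1 - 61)*(-46) = (4 - 61)*(-46) = -57*(-46) = 2622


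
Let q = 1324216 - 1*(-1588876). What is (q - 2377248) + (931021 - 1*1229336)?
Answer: 237529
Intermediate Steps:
q = 2913092 (q = 1324216 + 1588876 = 2913092)
(q - 2377248) + (931021 - 1*1229336) = (2913092 - 2377248) + (931021 - 1*1229336) = 535844 + (931021 - 1229336) = 535844 - 298315 = 237529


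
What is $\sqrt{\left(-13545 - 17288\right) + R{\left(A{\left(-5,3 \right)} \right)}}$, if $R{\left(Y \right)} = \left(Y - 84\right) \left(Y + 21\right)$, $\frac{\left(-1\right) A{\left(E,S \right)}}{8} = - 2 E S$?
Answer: $\sqrt{40123} \approx 200.31$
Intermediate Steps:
$A{\left(E,S \right)} = 16 E S$ ($A{\left(E,S \right)} = - 8 - 2 E S = - 8 \left(- 2 E S\right) = 16 E S$)
$R{\left(Y \right)} = \left(-84 + Y\right) \left(21 + Y\right)$
$\sqrt{\left(-13545 - 17288\right) + R{\left(A{\left(-5,3 \right)} \right)}} = \sqrt{\left(-13545 - 17288\right) - \left(1764 - 57600 + 63 \cdot 16 \left(-5\right) 3\right)} = \sqrt{\left(-13545 - 17288\right) - \left(-13356 - 57600\right)} = \sqrt{-30833 + \left(-1764 + 57600 + 15120\right)} = \sqrt{-30833 + 70956} = \sqrt{40123}$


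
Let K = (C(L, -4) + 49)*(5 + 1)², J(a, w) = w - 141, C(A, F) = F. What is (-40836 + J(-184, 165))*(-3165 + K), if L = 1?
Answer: 63054540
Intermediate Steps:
J(a, w) = -141 + w
K = 1620 (K = (-4 + 49)*(5 + 1)² = 45*6² = 45*36 = 1620)
(-40836 + J(-184, 165))*(-3165 + K) = (-40836 + (-141 + 165))*(-3165 + 1620) = (-40836 + 24)*(-1545) = -40812*(-1545) = 63054540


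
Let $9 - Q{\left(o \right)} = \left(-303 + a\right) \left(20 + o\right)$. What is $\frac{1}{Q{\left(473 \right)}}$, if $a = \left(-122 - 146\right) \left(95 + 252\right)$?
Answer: $\frac{1}{45996416} \approx 2.1741 \cdot 10^{-8}$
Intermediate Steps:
$a = -92996$ ($a = \left(-268\right) 347 = -92996$)
$Q{\left(o \right)} = 1865989 + 93299 o$ ($Q{\left(o \right)} = 9 - \left(-303 - 92996\right) \left(20 + o\right) = 9 - - 93299 \left(20 + o\right) = 9 - \left(-1865980 - 93299 o\right) = 9 + \left(1865980 + 93299 o\right) = 1865989 + 93299 o$)
$\frac{1}{Q{\left(473 \right)}} = \frac{1}{1865989 + 93299 \cdot 473} = \frac{1}{1865989 + 44130427} = \frac{1}{45996416}$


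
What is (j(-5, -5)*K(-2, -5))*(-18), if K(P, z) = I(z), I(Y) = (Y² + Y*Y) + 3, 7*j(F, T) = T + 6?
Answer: -954/7 ≈ -136.29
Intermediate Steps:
j(F, T) = 6/7 + T/7 (j(F, T) = (T + 6)/7 = (6 + T)/7 = 6/7 + T/7)
I(Y) = 3 + 2*Y² (I(Y) = (Y² + Y²) + 3 = 2*Y² + 3 = 3 + 2*Y²)
K(P, z) = 3 + 2*z²
(j(-5, -5)*K(-2, -5))*(-18) = ((6/7 + (⅐)*(-5))*(3 + 2*(-5)²))*(-18) = ((6/7 - 5/7)*(3 + 2*25))*(-18) = ((3 + 50)/7)*(-18) = ((⅐)*53)*(-18) = (53/7)*(-18) = -954/7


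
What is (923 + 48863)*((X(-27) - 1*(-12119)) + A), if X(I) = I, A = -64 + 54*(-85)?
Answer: 370308268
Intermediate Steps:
A = -4654 (A = -64 - 4590 = -4654)
(923 + 48863)*((X(-27) - 1*(-12119)) + A) = (923 + 48863)*((-27 - 1*(-12119)) - 4654) = 49786*((-27 + 12119) - 4654) = 49786*(12092 - 4654) = 49786*7438 = 370308268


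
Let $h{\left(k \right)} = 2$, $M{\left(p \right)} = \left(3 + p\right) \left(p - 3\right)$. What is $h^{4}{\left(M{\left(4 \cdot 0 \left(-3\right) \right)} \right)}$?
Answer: $16$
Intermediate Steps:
$M{\left(p \right)} = \left(-3 + p\right) \left(3 + p\right)$ ($M{\left(p \right)} = \left(3 + p\right) \left(-3 + p\right) = \left(-3 + p\right) \left(3 + p\right)$)
$h^{4}{\left(M{\left(4 \cdot 0 \left(-3\right) \right)} \right)} = 2^{4} = 16$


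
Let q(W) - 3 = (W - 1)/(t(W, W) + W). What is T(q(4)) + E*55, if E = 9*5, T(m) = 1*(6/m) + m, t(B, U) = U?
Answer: 178571/72 ≈ 2480.2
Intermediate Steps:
q(W) = 3 + (-1 + W)/(2*W) (q(W) = 3 + (W - 1)/(W + W) = 3 + (-1 + W)/((2*W)) = 3 + (-1 + W)*(1/(2*W)) = 3 + (-1 + W)/(2*W))
T(m) = m + 6/m (T(m) = 6/m + m = m + 6/m)
E = 45
T(q(4)) + E*55 = ((½)*(-1 + 7*4)/4 + 6/(((½)*(-1 + 7*4)/4))) + 45*55 = ((½)*(¼)*(-1 + 28) + 6/(((½)*(¼)*(-1 + 28)))) + 2475 = ((½)*(¼)*27 + 6/(((½)*(¼)*27))) + 2475 = (27/8 + 6/(27/8)) + 2475 = (27/8 + 6*(8/27)) + 2475 = (27/8 + 16/9) + 2475 = 371/72 + 2475 = 178571/72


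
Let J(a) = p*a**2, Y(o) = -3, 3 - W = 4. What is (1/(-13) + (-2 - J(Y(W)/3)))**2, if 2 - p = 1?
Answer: 1600/169 ≈ 9.4675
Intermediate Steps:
p = 1 (p = 2 - 1*1 = 2 - 1 = 1)
W = -1 (W = 3 - 1*4 = 3 - 4 = -1)
J(a) = a**2 (J(a) = 1*a**2 = a**2)
(1/(-13) + (-2 - J(Y(W)/3)))**2 = (1/(-13) + (-2 - (-3/3)**2))**2 = (-1/13 + (-2 - (-3*1/3)**2))**2 = (-1/13 + (-2 - 1*(-1)**2))**2 = (-1/13 + (-2 - 1*1))**2 = (-1/13 + (-2 - 1))**2 = (-1/13 - 3)**2 = (-40/13)**2 = 1600/169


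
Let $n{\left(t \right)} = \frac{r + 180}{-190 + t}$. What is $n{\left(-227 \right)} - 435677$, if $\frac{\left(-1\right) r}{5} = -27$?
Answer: $- \frac{60559208}{139} \approx -4.3568 \cdot 10^{5}$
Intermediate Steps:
$r = 135$ ($r = \left(-5\right) \left(-27\right) = 135$)
$n{\left(t \right)} = \frac{315}{-190 + t}$ ($n{\left(t \right)} = \frac{135 + 180}{-190 + t} = \frac{315}{-190 + t}$)
$n{\left(-227 \right)} - 435677 = \frac{315}{-190 - 227} - 435677 = \frac{315}{-417} - 435677 = 315 \left(- \frac{1}{417}\right) - 435677 = - \frac{105}{139} - 435677 = - \frac{60559208}{139}$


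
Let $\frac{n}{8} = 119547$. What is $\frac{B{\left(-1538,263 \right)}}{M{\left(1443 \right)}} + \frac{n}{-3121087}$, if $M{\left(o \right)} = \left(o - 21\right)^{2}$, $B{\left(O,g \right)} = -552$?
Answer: $- \frac{161299620634}{525925007109} \approx -0.3067$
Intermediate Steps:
$n = 956376$ ($n = 8 \cdot 119547 = 956376$)
$M{\left(o \right)} = \left(-21 + o\right)^{2}$
$\frac{B{\left(-1538,263 \right)}}{M{\left(1443 \right)}} + \frac{n}{-3121087} = - \frac{552}{\left(-21 + 1443\right)^{2}} + \frac{956376}{-3121087} = - \frac{552}{1422^{2}} + 956376 \left(- \frac{1}{3121087}\right) = - \frac{552}{2022084} - \frac{956376}{3121087} = \left(-552\right) \frac{1}{2022084} - \frac{956376}{3121087} = - \frac{46}{168507} - \frac{956376}{3121087} = - \frac{161299620634}{525925007109}$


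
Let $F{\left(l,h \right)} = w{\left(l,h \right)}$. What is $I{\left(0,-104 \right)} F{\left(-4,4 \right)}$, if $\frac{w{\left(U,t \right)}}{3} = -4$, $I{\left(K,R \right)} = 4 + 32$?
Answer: $-432$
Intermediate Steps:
$I{\left(K,R \right)} = 36$
$w{\left(U,t \right)} = -12$ ($w{\left(U,t \right)} = 3 \left(-4\right) = -12$)
$F{\left(l,h \right)} = -12$
$I{\left(0,-104 \right)} F{\left(-4,4 \right)} = 36 \left(-12\right) = -432$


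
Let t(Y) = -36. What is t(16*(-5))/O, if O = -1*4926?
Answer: 6/821 ≈ 0.0073082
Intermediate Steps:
O = -4926
t(16*(-5))/O = -36/(-4926) = -36*(-1/4926) = 6/821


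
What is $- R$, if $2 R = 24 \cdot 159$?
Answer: $-1908$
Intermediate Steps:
$R = 1908$ ($R = \frac{24 \cdot 159}{2} = \frac{1}{2} \cdot 3816 = 1908$)
$- R = \left(-1\right) 1908 = -1908$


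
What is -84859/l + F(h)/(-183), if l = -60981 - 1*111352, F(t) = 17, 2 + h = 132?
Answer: 12599536/31536939 ≈ 0.39952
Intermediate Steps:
h = 130 (h = -2 + 132 = 130)
l = -172333 (l = -60981 - 111352 = -172333)
-84859/l + F(h)/(-183) = -84859/(-172333) + 17/(-183) = -84859*(-1/172333) + 17*(-1/183) = 84859/172333 - 17/183 = 12599536/31536939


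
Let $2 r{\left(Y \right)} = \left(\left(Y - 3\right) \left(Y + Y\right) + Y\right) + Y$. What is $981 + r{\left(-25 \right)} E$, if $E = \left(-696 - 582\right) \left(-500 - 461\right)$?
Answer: $829007631$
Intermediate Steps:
$E = 1228158$ ($E = \left(-1278\right) \left(-961\right) = 1228158$)
$r{\left(Y \right)} = Y + Y \left(-3 + Y\right)$ ($r{\left(Y \right)} = \frac{\left(\left(Y - 3\right) \left(Y + Y\right) + Y\right) + Y}{2} = \frac{\left(\left(-3 + Y\right) 2 Y + Y\right) + Y}{2} = \frac{\left(2 Y \left(-3 + Y\right) + Y\right) + Y}{2} = \frac{\left(Y + 2 Y \left(-3 + Y\right)\right) + Y}{2} = \frac{2 Y + 2 Y \left(-3 + Y\right)}{2} = Y + Y \left(-3 + Y\right)$)
$981 + r{\left(-25 \right)} E = 981 + - 25 \left(-2 - 25\right) 1228158 = 981 + \left(-25\right) \left(-27\right) 1228158 = 981 + 675 \cdot 1228158 = 981 + 829006650 = 829007631$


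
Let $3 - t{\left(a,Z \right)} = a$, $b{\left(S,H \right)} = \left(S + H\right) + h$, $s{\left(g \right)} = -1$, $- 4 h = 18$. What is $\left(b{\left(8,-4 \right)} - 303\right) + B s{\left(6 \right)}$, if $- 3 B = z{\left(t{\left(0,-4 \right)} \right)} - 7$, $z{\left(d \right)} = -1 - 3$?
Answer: $- \frac{1843}{6} \approx -307.17$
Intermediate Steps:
$h = - \frac{9}{2}$ ($h = \left(- \frac{1}{4}\right) 18 = - \frac{9}{2} \approx -4.5$)
$b{\left(S,H \right)} = - \frac{9}{2} + H + S$ ($b{\left(S,H \right)} = \left(S + H\right) - \frac{9}{2} = \left(H + S\right) - \frac{9}{2} = - \frac{9}{2} + H + S$)
$t{\left(a,Z \right)} = 3 - a$
$z{\left(d \right)} = -4$
$B = \frac{11}{3}$ ($B = - \frac{-4 - 7}{3} = \left(- \frac{1}{3}\right) \left(-11\right) = \frac{11}{3} \approx 3.6667$)
$\left(b{\left(8,-4 \right)} - 303\right) + B s{\left(6 \right)} = \left(\left(- \frac{9}{2} - 4 + 8\right) - 303\right) + \frac{11}{3} \left(-1\right) = \left(- \frac{1}{2} - 303\right) - \frac{11}{3} = - \frac{607}{2} - \frac{11}{3} = - \frac{1843}{6}$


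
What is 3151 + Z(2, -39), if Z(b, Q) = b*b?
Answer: 3155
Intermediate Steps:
Z(b, Q) = b²
3151 + Z(2, -39) = 3151 + 2² = 3151 + 4 = 3155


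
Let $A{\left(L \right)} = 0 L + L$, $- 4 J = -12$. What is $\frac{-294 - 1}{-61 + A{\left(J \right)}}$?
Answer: $\frac{295}{58} \approx 5.0862$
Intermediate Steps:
$J = 3$ ($J = \left(- \frac{1}{4}\right) \left(-12\right) = 3$)
$A{\left(L \right)} = L$ ($A{\left(L \right)} = 0 + L = L$)
$\frac{-294 - 1}{-61 + A{\left(J \right)}} = \frac{-294 - 1}{-61 + 3} = - \frac{295}{-58} = \left(-295\right) \left(- \frac{1}{58}\right) = \frac{295}{58}$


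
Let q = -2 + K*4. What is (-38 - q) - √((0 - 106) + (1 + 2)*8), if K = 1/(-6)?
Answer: -106/3 - I*√82 ≈ -35.333 - 9.0554*I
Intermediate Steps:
K = -⅙ ≈ -0.16667
q = -8/3 (q = -2 - ⅙*4 = -2 - ⅔ = -8/3 ≈ -2.6667)
(-38 - q) - √((0 - 106) + (1 + 2)*8) = (-38 - 1*(-8/3)) - √((0 - 106) + (1 + 2)*8) = (-38 + 8/3) - √(-106 + 3*8) = -106/3 - √(-106 + 24) = -106/3 - √(-82) = -106/3 - I*√82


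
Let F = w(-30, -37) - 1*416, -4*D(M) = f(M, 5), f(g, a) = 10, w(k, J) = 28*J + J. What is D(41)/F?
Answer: 5/2978 ≈ 0.0016790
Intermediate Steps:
w(k, J) = 29*J
D(M) = -5/2 (D(M) = -¼*10 = -5/2)
F = -1489 (F = 29*(-37) - 1*416 = -1073 - 416 = -1489)
D(41)/F = -5/2/(-1489) = -5/2*(-1/1489) = 5/2978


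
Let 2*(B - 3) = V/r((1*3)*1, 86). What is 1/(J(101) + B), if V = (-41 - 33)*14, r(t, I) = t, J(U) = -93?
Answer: -3/788 ≈ -0.0038071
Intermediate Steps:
V = -1036 (V = -74*14 = -1036)
B = -509/3 (B = 3 + (-1036/((1*3)*1))/2 = 3 + (-1036/(3*1))/2 = 3 + (-1036/3)/2 = 3 + (-1036*1/3)/2 = 3 + (1/2)*(-1036/3) = 3 - 518/3 = -509/3 ≈ -169.67)
1/(J(101) + B) = 1/(-93 - 509/3) = 1/(-788/3) = -3/788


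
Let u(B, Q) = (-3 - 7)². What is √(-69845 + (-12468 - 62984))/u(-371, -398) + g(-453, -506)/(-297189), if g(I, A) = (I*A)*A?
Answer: 38661436/99063 + I*√145297/100 ≈ 390.27 + 3.8118*I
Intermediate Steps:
g(I, A) = I*A² (g(I, A) = (A*I)*A = I*A²)
u(B, Q) = 100 (u(B, Q) = (-10)² = 100)
√(-69845 + (-12468 - 62984))/u(-371, -398) + g(-453, -506)/(-297189) = √(-69845 + (-12468 - 62984))/100 - 453*(-506)²/(-297189) = √(-69845 - 75452)*(1/100) - 453*256036*(-1/297189) = √(-145297)*(1/100) - 115984308*(-1/297189) = (I*√145297)*(1/100) + 38661436/99063 = I*√145297/100 + 38661436/99063 = 38661436/99063 + I*√145297/100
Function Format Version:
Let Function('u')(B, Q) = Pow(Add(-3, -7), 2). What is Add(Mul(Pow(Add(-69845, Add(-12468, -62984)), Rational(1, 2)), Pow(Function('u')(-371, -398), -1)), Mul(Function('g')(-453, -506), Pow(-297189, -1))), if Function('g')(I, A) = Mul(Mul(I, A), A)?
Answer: Add(Rational(38661436, 99063), Mul(Rational(1, 100), I, Pow(145297, Rational(1, 2)))) ≈ Add(390.27, Mul(3.8118, I))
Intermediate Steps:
Function('g')(I, A) = Mul(I, Pow(A, 2)) (Function('g')(I, A) = Mul(Mul(A, I), A) = Mul(I, Pow(A, 2)))
Function('u')(B, Q) = 100 (Function('u')(B, Q) = Pow(-10, 2) = 100)
Add(Mul(Pow(Add(-69845, Add(-12468, -62984)), Rational(1, 2)), Pow(Function('u')(-371, -398), -1)), Mul(Function('g')(-453, -506), Pow(-297189, -1))) = Add(Mul(Pow(Add(-69845, Add(-12468, -62984)), Rational(1, 2)), Pow(100, -1)), Mul(Mul(-453, Pow(-506, 2)), Pow(-297189, -1))) = Add(Mul(Pow(Add(-69845, -75452), Rational(1, 2)), Rational(1, 100)), Mul(Mul(-453, 256036), Rational(-1, 297189))) = Add(Mul(Pow(-145297, Rational(1, 2)), Rational(1, 100)), Mul(-115984308, Rational(-1, 297189))) = Add(Mul(Mul(I, Pow(145297, Rational(1, 2))), Rational(1, 100)), Rational(38661436, 99063)) = Add(Mul(Rational(1, 100), I, Pow(145297, Rational(1, 2))), Rational(38661436, 99063)) = Add(Rational(38661436, 99063), Mul(Rational(1, 100), I, Pow(145297, Rational(1, 2))))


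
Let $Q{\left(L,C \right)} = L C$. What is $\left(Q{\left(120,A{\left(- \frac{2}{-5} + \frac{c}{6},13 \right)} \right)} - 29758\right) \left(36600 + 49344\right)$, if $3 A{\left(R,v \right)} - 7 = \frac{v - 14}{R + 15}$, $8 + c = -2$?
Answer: $- \frac{260971878096}{103} \approx -2.5337 \cdot 10^{9}$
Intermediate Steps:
$c = -10$ ($c = -8 - 2 = -10$)
$A{\left(R,v \right)} = \frac{7}{3} + \frac{-14 + v}{3 \left(15 + R\right)}$ ($A{\left(R,v \right)} = \frac{7}{3} + \frac{\left(v - 14\right) \frac{1}{R + 15}}{3} = \frac{7}{3} + \frac{\left(-14 + v\right) \frac{1}{15 + R}}{3} = \frac{7}{3} + \frac{\frac{1}{15 + R} \left(-14 + v\right)}{3} = \frac{7}{3} + \frac{-14 + v}{3 \left(15 + R\right)}$)
$Q{\left(L,C \right)} = C L$
$\left(Q{\left(120,A{\left(- \frac{2}{-5} + \frac{c}{6},13 \right)} \right)} - 29758\right) \left(36600 + 49344\right) = \left(\frac{91 + 13 + 7 \left(- \frac{2}{-5} - \frac{10}{6}\right)}{3 \left(15 - \left(- \frac{2}{5} + \frac{5}{3}\right)\right)} 120 - 29758\right) \left(36600 + 49344\right) = \left(\frac{91 + 13 + 7 \left(\left(-2\right) \left(- \frac{1}{5}\right) - \frac{5}{3}\right)}{3 \left(15 - \frac{19}{15}\right)} 120 - 29758\right) 85944 = \left(\frac{91 + 13 + 7 \left(\frac{2}{5} - \frac{5}{3}\right)}{3 \left(15 + \left(\frac{2}{5} - \frac{5}{3}\right)\right)} 120 - 29758\right) 85944 = \left(\frac{91 + 13 + 7 \left(- \frac{19}{15}\right)}{3 \left(15 - \frac{19}{15}\right)} 120 - 29758\right) 85944 = \left(\frac{91 + 13 - \frac{133}{15}}{3 \cdot \frac{206}{15}} \cdot 120 - 29758\right) 85944 = \left(\frac{1}{3} \cdot \frac{15}{206} \cdot \frac{1427}{15} \cdot 120 - 29758\right) 85944 = \left(\frac{1427}{618} \cdot 120 - 29758\right) 85944 = \left(\frac{28540}{103} - 29758\right) 85944 = \left(- \frac{3036534}{103}\right) 85944 = - \frac{260971878096}{103}$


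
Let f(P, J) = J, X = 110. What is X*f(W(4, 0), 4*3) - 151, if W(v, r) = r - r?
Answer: 1169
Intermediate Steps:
W(v, r) = 0
X*f(W(4, 0), 4*3) - 151 = 110*(4*3) - 151 = 110*12 - 151 = 1320 - 151 = 1169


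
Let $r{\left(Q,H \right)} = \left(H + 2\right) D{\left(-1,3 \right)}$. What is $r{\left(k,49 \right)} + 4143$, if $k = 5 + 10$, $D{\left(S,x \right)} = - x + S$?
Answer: $3939$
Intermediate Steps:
$D{\left(S,x \right)} = S - x$
$k = 15$
$r{\left(Q,H \right)} = -8 - 4 H$ ($r{\left(Q,H \right)} = \left(H + 2\right) \left(-1 - 3\right) = \left(2 + H\right) \left(-1 - 3\right) = \left(2 + H\right) \left(-4\right) = -8 - 4 H$)
$r{\left(k,49 \right)} + 4143 = \left(-8 - 196\right) + 4143 = -204 + 4143 = 3939$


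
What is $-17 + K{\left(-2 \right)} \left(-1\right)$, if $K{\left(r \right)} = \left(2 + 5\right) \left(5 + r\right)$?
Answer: $-38$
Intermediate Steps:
$K{\left(r \right)} = 35 + 7 r$ ($K{\left(r \right)} = 7 \left(5 + r\right) = 35 + 7 r$)
$-17 + K{\left(-2 \right)} \left(-1\right) = -17 + \left(35 + 7 \left(-2\right)\right) \left(-1\right) = -17 + \left(35 - 14\right) \left(-1\right) = -17 + 21 \left(-1\right) = -17 - 21 = -38$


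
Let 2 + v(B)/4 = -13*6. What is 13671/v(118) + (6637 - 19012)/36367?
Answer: -501133257/11637440 ≈ -43.062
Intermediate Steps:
v(B) = -320 (v(B) = -8 + 4*(-13*6) = -8 + 4*(-78) = -8 - 312 = -320)
13671/v(118) + (6637 - 19012)/36367 = 13671/(-320) + (6637 - 19012)/36367 = 13671*(-1/320) - 12375*1/36367 = -13671/320 - 12375/36367 = -501133257/11637440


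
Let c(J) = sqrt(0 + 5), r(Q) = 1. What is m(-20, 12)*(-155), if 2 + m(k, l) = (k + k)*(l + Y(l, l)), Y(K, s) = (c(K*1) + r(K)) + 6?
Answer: 118110 + 6200*sqrt(5) ≈ 1.3197e+5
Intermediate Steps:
c(J) = sqrt(5)
Y(K, s) = 7 + sqrt(5) (Y(K, s) = (sqrt(5) + 1) + 6 = (1 + sqrt(5)) + 6 = 7 + sqrt(5))
m(k, l) = -2 + 2*k*(7 + l + sqrt(5)) (m(k, l) = -2 + (k + k)*(l + (7 + sqrt(5))) = -2 + (2*k)*(7 + l + sqrt(5)) = -2 + 2*k*(7 + l + sqrt(5)))
m(-20, 12)*(-155) = (-2 + 2*(-20)*12 + 2*(-20)*(7 + sqrt(5)))*(-155) = (-2 - 480 + (-280 - 40*sqrt(5)))*(-155) = (-762 - 40*sqrt(5))*(-155) = 118110 + 6200*sqrt(5)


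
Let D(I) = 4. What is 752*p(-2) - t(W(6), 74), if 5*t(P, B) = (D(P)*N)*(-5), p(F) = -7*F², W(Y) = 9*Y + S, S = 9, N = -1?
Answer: -21060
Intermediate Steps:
W(Y) = 9 + 9*Y (W(Y) = 9*Y + 9 = 9 + 9*Y)
t(P, B) = 4 (t(P, B) = ((4*(-1))*(-5))/5 = (-4*(-5))/5 = (⅕)*20 = 4)
752*p(-2) - t(W(6), 74) = 752*(-7*(-2)²) - 1*4 = 752*(-7*4) - 4 = 752*(-28) - 4 = -21056 - 4 = -21060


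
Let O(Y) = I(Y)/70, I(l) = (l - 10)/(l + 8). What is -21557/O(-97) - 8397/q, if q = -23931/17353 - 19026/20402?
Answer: -6088494816057857/4864924060 ≈ -1.2515e+6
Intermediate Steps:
I(l) = (-10 + l)/(8 + l)
O(Y) = (-10 + Y)/(70*(8 + Y)) (O(Y) = ((-10 + Y)/(8 + Y))/70 = ((-10 + Y)/(8 + Y))*(1/70) = (-10 + Y)/(70*(8 + Y)))
q = -409199220/177017953 (q = -23931*1/17353 - 19026*1/20402 = -23931/17353 - 9513/10201 = -409199220/177017953 ≈ -2.3116)
-21557/O(-97) - 8397/q = -21557*70*(8 - 97)/(-10 - 97) - 8397/(-409199220/177017953) = -21557/((1/70)*(-107)/(-89)) - 8397*(-177017953/409199220) = -21557/((1/70)*(-1/89)*(-107)) + 165157750149/45466580 = -21557/107/6230 + 165157750149/45466580 = -21557*6230/107 + 165157750149/45466580 = -134300110/107 + 165157750149/45466580 = -6088494816057857/4864924060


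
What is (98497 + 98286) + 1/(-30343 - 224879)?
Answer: 50223350825/255222 ≈ 1.9678e+5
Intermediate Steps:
(98497 + 98286) + 1/(-30343 - 224879) = 196783 + 1/(-255222) = 196783 - 1/255222 = 50223350825/255222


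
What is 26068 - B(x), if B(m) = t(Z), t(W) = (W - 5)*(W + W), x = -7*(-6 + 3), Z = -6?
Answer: 25936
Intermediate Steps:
x = 21 (x = -7*(-3) = 21)
t(W) = 2*W*(-5 + W) (t(W) = (-5 + W)*(2*W) = 2*W*(-5 + W))
B(m) = 132 (B(m) = 2*(-6)*(-5 - 6) = 2*(-6)*(-11) = 132)
26068 - B(x) = 26068 - 1*132 = 26068 - 132 = 25936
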